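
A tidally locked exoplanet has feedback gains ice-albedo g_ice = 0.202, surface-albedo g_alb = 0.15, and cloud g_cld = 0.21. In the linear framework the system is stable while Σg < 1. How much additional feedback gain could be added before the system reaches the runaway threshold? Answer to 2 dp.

0.44

Current total gain = 0.202 + 0.15 + 0.21 = 0.562.
Margin to runaway = 1 − 0.562 = 0.44.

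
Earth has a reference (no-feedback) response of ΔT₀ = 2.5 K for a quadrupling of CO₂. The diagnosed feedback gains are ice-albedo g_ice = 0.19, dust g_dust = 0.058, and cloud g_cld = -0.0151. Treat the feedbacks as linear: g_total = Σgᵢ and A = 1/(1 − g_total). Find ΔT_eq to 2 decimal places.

Total gain g = 0.19 + 0.058 − 0.0151 = 0.2329.
Amplification A = 1/(1 − 0.2329) = 1.304.
ΔT = 2.5 × 1.304 = 3.26 K.

3.26 K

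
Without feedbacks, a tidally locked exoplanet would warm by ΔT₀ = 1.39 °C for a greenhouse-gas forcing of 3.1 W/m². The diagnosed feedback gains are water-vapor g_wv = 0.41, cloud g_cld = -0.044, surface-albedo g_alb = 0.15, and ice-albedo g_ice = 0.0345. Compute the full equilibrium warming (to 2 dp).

Total gain g = 0.41 − 0.044 + 0.15 + 0.0345 = 0.5505.
Amplification A = 1/(1 − 0.5505) = 2.225.
ΔT = 1.39 × 2.225 = 3.09 °C.

3.09 °C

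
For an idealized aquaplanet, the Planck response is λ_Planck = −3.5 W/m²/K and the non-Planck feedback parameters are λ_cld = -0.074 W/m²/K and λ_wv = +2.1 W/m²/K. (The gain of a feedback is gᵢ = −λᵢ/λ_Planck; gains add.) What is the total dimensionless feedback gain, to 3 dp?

Convert to gains: g_cld = -0.074/3.5 = -0.02114; g_wv = 2.1/3.5 = 0.6.
Total gain g = 0.57886.

0.579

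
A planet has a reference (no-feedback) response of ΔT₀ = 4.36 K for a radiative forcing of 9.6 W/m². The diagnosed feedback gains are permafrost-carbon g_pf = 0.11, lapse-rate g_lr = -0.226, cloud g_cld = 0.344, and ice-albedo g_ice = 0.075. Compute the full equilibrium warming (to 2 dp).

Total gain g = 0.11 − 0.226 + 0.344 + 0.075 = 0.303.
Amplification A = 1/(1 − 0.303) = 1.435.
ΔT = 4.36 × 1.435 = 6.26 K.

6.26 K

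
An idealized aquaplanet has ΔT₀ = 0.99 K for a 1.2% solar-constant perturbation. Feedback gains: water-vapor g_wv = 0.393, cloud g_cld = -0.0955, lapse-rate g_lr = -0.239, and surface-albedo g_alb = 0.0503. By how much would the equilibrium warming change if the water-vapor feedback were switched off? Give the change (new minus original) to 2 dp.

-0.34 K

Original: g = 0.1088, ΔT = 0.99/(1−0.1088) = 1.1109 K.
Without water-vapor: g' = -0.2842, ΔT' = 0.99/(1+0.2842) = 0.7709 K.
Change = 0.7709 − 1.1109 = -0.34 K.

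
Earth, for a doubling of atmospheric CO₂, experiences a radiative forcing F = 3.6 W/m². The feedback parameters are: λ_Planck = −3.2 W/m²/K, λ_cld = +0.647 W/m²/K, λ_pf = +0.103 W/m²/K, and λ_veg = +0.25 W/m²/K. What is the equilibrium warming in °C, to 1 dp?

1.6 °C

Net feedback parameter λ = (−3.2) + (+0.647) + (+0.103) + (+0.25) = -2.2 W/m²/K.
ΔT = −F/λ = −3.6/(-2.2) = 1.6 °C.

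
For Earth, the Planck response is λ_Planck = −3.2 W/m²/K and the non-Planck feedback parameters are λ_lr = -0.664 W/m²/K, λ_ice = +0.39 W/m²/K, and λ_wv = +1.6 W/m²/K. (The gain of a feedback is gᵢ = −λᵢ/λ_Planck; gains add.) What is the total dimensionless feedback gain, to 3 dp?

0.414

Convert to gains: g_lr = -0.664/3.2 = -0.2075; g_ice = 0.39/3.2 = 0.1219; g_wv = 1.6/3.2 = 0.5.
Total gain g = 0.4144.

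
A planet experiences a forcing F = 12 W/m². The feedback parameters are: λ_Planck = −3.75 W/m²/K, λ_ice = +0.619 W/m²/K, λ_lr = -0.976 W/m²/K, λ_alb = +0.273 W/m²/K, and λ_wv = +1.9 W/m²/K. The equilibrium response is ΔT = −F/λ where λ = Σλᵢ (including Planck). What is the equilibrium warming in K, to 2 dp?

6.20 K

Net feedback parameter λ = (−3.75) + (+0.619) + (-0.976) + (+0.273) + (+1.9) = -1.934 W/m²/K.
ΔT = −F/λ = −12/(-1.934) = 6.20 K.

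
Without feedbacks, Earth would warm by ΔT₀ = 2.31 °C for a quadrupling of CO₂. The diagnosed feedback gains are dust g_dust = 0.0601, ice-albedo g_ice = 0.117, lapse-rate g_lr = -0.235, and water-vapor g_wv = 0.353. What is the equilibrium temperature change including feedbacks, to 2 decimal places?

Total gain g = 0.0601 + 0.117 − 0.235 + 0.353 = 0.2951.
Amplification A = 1/(1 − 0.2951) = 1.419.
ΔT = 2.31 × 1.419 = 3.28 °C.

3.28 °C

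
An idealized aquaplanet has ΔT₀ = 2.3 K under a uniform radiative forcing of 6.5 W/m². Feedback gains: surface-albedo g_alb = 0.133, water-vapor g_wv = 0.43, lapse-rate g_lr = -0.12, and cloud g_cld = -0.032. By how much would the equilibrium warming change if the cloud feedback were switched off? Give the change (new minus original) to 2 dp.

0.22 K

Original: g = 0.411, ΔT = 2.3/(1−0.411) = 3.9049 K.
Without cloud: g' = 0.443, ΔT' = 2.3/(1−0.443) = 4.1293 K.
Change = 4.1293 − 3.9049 = 0.22 K.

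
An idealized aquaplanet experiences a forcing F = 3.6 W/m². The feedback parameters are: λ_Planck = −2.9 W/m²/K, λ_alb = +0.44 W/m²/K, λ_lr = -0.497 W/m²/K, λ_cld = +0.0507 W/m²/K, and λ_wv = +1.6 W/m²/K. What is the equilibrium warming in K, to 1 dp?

2.8 K

Net feedback parameter λ = (−2.9) + (+0.44) + (-0.497) + (+0.0507) + (+1.6) = -1.3063 W/m²/K.
ΔT = −F/λ = −3.6/(-1.3063) = 2.8 K.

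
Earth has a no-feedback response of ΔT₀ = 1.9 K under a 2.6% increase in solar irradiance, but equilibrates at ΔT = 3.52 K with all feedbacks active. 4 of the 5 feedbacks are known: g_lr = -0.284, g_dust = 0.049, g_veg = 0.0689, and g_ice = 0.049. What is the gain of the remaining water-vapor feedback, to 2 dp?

Amplification A = ΔT/ΔT₀ = 3.52/1.9 = 1.853.
Total gain g = 1 − 1/A = 1 − 1/1.853 = 0.4603.
Known gains sum to -0.284 + 0.049 + 0.0689 + 0.049 = -0.1171.
g_wv = 0.4603 + 0.1171 = 0.58.

0.58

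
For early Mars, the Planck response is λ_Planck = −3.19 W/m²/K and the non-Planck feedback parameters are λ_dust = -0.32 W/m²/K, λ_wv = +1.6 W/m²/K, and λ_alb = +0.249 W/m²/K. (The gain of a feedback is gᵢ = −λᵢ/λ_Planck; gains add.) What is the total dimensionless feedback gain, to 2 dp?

0.48

Convert to gains: g_dust = -0.32/3.19 = -0.1003; g_wv = 1.6/3.19 = 0.5016; g_alb = 0.249/3.19 = 0.07806.
Total gain g = 0.47936.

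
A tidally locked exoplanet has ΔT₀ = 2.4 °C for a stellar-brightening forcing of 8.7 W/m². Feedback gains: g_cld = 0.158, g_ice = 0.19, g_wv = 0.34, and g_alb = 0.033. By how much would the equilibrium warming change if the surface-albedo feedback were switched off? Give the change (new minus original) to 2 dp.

Original: g = 0.721, ΔT = 2.4/(1−0.721) = 8.6022 °C.
Without surface-albedo: g' = 0.688, ΔT' = 2.4/(1−0.688) = 7.6923 °C.
Change = 7.6923 − 8.6022 = -0.91 °C.

-0.91 °C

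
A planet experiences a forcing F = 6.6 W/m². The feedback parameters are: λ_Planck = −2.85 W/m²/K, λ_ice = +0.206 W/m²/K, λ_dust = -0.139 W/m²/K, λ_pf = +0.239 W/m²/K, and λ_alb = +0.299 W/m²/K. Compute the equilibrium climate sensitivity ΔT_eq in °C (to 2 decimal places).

Net feedback parameter λ = (−2.85) + (+0.206) + (-0.139) + (+0.239) + (+0.299) = -2.245 W/m²/K.
ΔT = −F/λ = −6.6/(-2.245) = 2.94 °C.

2.94 °C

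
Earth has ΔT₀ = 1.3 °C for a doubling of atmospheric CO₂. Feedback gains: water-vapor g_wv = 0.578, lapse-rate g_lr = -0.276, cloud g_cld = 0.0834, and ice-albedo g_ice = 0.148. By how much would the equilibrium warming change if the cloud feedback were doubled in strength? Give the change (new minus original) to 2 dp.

0.61 °C

Original: g = 0.5334, ΔT = 1.3/(1−0.5334) = 2.7861 °C.
With doubled cloud: g' = 0.6168, ΔT' = 1.3/(1−0.6168) = 3.3925 °C.
Change = 3.3925 − 2.7861 = 0.61 °C.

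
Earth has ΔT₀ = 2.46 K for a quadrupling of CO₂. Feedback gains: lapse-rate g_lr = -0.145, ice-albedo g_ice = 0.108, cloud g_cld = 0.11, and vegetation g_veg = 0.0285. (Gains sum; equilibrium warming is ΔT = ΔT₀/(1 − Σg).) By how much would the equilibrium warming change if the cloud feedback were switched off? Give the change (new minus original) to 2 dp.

-0.30 K

Original: g = 0.1015, ΔT = 2.46/(1−0.1015) = 2.7379 K.
Without cloud: g' = -0.0085, ΔT' = 2.46/(1+0.0085) = 2.4393 K.
Change = 2.4393 − 2.7379 = -0.30 K.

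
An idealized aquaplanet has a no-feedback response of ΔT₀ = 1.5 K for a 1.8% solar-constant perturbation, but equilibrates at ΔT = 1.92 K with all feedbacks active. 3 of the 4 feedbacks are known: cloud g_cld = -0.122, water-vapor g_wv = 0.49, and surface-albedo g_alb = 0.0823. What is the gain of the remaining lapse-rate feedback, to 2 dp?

-0.23

Amplification A = ΔT/ΔT₀ = 1.92/1.5 = 1.28.
Total gain g = 1 − 1/A = 1 − 1/1.28 = 0.2188.
Known gains sum to -0.122 + 0.49 + 0.0823 = 0.4503.
g_lr = 0.2188 − 0.4503 = -0.23.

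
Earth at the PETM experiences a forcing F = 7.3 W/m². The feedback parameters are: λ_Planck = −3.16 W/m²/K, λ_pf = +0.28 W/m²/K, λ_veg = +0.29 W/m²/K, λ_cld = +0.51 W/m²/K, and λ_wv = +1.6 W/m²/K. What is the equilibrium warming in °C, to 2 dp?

15.21 °C

Net feedback parameter λ = (−3.16) + (+0.28) + (+0.29) + (+0.51) + (+1.6) = -0.48 W/m²/K.
ΔT = −F/λ = −7.3/(-0.48) = 15.21 °C.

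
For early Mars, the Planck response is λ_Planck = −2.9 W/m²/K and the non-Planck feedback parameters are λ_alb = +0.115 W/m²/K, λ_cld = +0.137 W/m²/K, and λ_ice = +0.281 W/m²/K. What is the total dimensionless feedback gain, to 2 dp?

Convert to gains: g_alb = 0.115/2.9 = 0.03966; g_cld = 0.137/2.9 = 0.04724; g_ice = 0.281/2.9 = 0.0969.
Total gain g = 0.1838.

0.18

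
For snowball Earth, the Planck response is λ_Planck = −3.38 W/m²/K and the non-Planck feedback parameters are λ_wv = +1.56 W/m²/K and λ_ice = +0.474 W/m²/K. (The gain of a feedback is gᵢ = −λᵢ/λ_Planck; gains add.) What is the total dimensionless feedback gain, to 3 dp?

0.602

Convert to gains: g_wv = 1.56/3.38 = 0.4615; g_ice = 0.474/3.38 = 0.1402.
Total gain g = 0.6017.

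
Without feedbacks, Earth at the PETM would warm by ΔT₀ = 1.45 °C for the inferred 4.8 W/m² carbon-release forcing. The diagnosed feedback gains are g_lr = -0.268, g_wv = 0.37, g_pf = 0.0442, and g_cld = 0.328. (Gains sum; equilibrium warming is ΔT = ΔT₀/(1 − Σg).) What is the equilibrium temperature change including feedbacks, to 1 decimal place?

Total gain g = -0.268 + 0.37 + 0.0442 + 0.328 = 0.4742.
Amplification A = 1/(1 − 0.4742) = 1.902.
ΔT = 1.45 × 1.902 = 2.8 °C.

2.8 °C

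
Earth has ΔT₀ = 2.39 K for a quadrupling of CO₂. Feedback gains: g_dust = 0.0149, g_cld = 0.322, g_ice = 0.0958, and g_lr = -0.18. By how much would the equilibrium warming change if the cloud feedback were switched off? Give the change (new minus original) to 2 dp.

Original: g = 0.2527, ΔT = 2.39/(1−0.2527) = 3.1982 K.
Without cloud: g' = -0.0693, ΔT' = 2.39/(1+0.0693) = 2.2351 K.
Change = 2.2351 − 3.1982 = -0.96 K.

-0.96 K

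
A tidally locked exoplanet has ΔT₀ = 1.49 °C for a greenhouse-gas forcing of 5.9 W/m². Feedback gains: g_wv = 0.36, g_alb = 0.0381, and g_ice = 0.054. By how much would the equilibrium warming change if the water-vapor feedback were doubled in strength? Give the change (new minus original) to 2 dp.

5.21 °C

Original: g = 0.4521, ΔT = 1.49/(1−0.4521) = 2.7195 °C.
With doubled water-vapor: g' = 0.8121, ΔT' = 1.49/(1−0.8121) = 7.9297 °C.
Change = 7.9297 − 2.7195 = 5.21 °C.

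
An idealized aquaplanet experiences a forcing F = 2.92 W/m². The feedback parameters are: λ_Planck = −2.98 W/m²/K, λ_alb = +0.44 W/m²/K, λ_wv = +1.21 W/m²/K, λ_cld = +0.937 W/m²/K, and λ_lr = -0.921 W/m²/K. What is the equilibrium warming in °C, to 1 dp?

Net feedback parameter λ = (−2.98) + (+0.44) + (+1.21) + (+0.937) + (-0.921) = -1.314 W/m²/K.
ΔT = −F/λ = −2.92/(-1.314) = 2.2 °C.

2.2 °C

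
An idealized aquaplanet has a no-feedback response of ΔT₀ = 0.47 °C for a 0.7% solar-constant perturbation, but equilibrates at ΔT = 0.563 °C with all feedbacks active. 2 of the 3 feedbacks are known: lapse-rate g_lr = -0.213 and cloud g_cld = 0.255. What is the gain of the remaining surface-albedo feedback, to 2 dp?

0.12

Amplification A = ΔT/ΔT₀ = 0.563/0.47 = 1.198.
Total gain g = 1 − 1/A = 1 − 1/1.198 = 0.1653.
Known gains sum to -0.213 + 0.255 = 0.042.
g_alb = 0.1653 − 0.042 = 0.12.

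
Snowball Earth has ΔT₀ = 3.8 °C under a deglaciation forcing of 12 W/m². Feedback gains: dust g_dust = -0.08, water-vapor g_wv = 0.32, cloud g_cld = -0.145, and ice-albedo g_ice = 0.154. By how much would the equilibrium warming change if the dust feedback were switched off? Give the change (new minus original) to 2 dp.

Original: g = 0.249, ΔT = 3.8/(1−0.249) = 5.0599 °C.
Without dust: g' = 0.329, ΔT' = 3.8/(1−0.329) = 5.6632 °C.
Change = 5.6632 − 5.0599 = 0.60 °C.

0.60 °C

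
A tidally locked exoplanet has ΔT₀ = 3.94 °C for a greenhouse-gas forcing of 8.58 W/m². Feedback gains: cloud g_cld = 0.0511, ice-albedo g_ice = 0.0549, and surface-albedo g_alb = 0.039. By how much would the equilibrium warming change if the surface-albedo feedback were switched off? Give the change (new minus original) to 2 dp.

-0.20 °C

Original: g = 0.145, ΔT = 3.94/(1−0.145) = 4.6082 °C.
Without surface-albedo: g' = 0.106, ΔT' = 3.94/(1−0.106) = 4.4072 °C.
Change = 4.4072 − 4.6082 = -0.20 °C.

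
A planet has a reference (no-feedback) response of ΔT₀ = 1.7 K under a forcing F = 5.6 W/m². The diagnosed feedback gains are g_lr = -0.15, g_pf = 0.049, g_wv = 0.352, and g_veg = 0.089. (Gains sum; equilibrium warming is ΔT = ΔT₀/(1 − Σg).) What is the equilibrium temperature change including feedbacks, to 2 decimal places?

Total gain g = -0.15 + 0.049 + 0.352 + 0.089 = 0.34.
Amplification A = 1/(1 − 0.34) = 1.515.
ΔT = 1.7 × 1.515 = 2.58 K.

2.58 K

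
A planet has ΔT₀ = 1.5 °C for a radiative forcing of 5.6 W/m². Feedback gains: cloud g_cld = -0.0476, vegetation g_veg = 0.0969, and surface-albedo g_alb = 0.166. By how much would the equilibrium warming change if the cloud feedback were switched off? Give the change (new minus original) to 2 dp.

Original: g = 0.2153, ΔT = 1.5/(1−0.2153) = 1.9116 °C.
Without cloud: g' = 0.2629, ΔT' = 1.5/(1−0.2629) = 2.0350 °C.
Change = 2.0350 − 1.9116 = 0.12 °C.

0.12 °C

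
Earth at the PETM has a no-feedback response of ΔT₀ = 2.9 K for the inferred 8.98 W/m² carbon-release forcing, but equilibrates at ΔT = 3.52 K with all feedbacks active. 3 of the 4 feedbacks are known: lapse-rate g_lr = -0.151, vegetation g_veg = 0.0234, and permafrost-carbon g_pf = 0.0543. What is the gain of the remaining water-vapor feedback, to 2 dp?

0.25

Amplification A = ΔT/ΔT₀ = 3.52/2.9 = 1.214.
Total gain g = 1 − 1/A = 1 − 1/1.214 = 0.1763.
Known gains sum to -0.151 + 0.0234 + 0.0543 = -0.0733.
g_wv = 0.1763 + 0.0733 = 0.25.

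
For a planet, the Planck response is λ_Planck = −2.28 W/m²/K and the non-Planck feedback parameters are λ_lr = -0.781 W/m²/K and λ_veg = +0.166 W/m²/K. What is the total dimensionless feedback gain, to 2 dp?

-0.27

Convert to gains: g_lr = -0.781/2.28 = -0.3425; g_veg = 0.166/2.28 = 0.07281.
Total gain g = -0.26969.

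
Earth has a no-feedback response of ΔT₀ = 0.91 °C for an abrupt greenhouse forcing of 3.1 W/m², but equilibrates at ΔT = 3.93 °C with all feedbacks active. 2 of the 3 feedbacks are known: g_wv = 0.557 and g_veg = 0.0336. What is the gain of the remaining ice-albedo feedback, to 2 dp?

Amplification A = ΔT/ΔT₀ = 3.93/0.91 = 4.319.
Total gain g = 1 − 1/A = 1 − 1/4.319 = 0.7685.
Known gains sum to 0.557 + 0.0336 = 0.5906.
g_ice = 0.7685 − 0.5906 = 0.18.

0.18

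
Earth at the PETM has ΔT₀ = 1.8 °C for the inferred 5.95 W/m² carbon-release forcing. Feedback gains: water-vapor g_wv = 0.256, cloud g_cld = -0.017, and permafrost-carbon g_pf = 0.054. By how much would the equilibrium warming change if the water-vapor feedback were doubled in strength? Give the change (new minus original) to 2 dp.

1.45 °C

Original: g = 0.293, ΔT = 1.8/(1−0.293) = 2.5460 °C.
With doubled water-vapor: g' = 0.549, ΔT' = 1.8/(1−0.549) = 3.9911 °C.
Change = 3.9911 − 2.5460 = 1.45 °C.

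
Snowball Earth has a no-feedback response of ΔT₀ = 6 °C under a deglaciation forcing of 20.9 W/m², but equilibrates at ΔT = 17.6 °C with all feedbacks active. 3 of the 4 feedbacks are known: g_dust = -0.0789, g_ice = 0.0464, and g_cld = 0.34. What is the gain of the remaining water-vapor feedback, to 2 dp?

Amplification A = ΔT/ΔT₀ = 17.6/6 = 2.933.
Total gain g = 1 − 1/A = 1 − 1/2.933 = 0.6591.
Known gains sum to -0.0789 + 0.0464 + 0.34 = 0.3075.
g_wv = 0.6591 − 0.3075 = 0.35.

0.35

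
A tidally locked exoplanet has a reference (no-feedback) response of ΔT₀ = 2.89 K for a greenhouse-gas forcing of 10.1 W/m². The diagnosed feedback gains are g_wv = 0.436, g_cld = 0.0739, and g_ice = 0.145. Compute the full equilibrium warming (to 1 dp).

Total gain g = 0.436 + 0.0739 + 0.145 = 0.6549.
Amplification A = 1/(1 − 0.6549) = 2.898.
ΔT = 2.89 × 2.898 = 8.4 K.

8.4 K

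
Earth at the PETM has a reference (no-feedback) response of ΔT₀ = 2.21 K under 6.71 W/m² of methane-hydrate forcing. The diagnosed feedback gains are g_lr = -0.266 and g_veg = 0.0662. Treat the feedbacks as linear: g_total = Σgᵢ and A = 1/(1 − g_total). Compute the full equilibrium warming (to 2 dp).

1.84 K

Total gain g = -0.266 + 0.0662 = -0.1998.
Amplification A = 1/(1 + 0.1998) = 0.8335.
ΔT = 2.21 × 0.8335 = 1.84 K.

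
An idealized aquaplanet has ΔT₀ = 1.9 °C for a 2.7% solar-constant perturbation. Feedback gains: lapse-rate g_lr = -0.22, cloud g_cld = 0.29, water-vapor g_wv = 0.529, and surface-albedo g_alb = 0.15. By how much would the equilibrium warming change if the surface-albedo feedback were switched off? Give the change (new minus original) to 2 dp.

-2.83 °C

Original: g = 0.749, ΔT = 1.9/(1−0.749) = 7.5697 °C.
Without surface-albedo: g' = 0.599, ΔT' = 1.9/(1−0.599) = 4.7382 °C.
Change = 4.7382 − 7.5697 = -2.83 °C.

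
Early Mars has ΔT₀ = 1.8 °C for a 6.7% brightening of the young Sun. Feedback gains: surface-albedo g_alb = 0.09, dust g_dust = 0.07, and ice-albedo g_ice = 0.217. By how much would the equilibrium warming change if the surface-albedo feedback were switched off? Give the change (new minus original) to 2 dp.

Original: g = 0.377, ΔT = 1.8/(1−0.377) = 2.8892 °C.
Without surface-albedo: g' = 0.287, ΔT' = 1.8/(1−0.287) = 2.5245 °C.
Change = 2.5245 − 2.8892 = -0.36 °C.

-0.36 °C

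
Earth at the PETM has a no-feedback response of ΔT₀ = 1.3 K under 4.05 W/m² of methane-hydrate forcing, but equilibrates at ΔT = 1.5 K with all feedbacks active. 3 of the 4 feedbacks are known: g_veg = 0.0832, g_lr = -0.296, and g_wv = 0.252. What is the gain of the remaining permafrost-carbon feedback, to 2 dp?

Amplification A = ΔT/ΔT₀ = 1.5/1.3 = 1.154.
Total gain g = 1 − 1/A = 1 − 1/1.154 = 0.1334.
Known gains sum to 0.0832 − 0.296 + 0.252 = 0.0392.
g_pf = 0.1334 − 0.0392 = 0.09.

0.09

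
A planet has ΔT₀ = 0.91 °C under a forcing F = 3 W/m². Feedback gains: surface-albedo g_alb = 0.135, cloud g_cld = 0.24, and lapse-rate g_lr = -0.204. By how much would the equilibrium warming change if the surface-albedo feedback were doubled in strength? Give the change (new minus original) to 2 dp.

0.21 °C

Original: g = 0.171, ΔT = 0.91/(1−0.171) = 1.0977 °C.
With doubled surface-albedo: g' = 0.306, ΔT' = 0.91/(1−0.306) = 1.3112 °C.
Change = 1.3112 − 1.0977 = 0.21 °C.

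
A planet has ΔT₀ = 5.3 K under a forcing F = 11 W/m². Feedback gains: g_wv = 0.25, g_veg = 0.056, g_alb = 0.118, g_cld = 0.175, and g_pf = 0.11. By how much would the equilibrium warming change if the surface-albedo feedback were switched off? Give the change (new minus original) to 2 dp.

-5.25 K

Original: g = 0.709, ΔT = 5.3/(1−0.709) = 18.2131 K.
Without surface-albedo: g' = 0.591, ΔT' = 5.3/(1−0.591) = 12.9584 K.
Change = 12.9584 − 18.2131 = -5.25 K.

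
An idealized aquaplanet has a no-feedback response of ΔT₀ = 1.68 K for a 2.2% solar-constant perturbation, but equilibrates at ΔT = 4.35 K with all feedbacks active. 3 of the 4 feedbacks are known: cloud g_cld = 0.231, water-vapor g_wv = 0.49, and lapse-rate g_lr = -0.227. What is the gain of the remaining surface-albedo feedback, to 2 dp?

Amplification A = ΔT/ΔT₀ = 4.35/1.68 = 2.589.
Total gain g = 1 − 1/A = 1 − 1/2.589 = 0.6138.
Known gains sum to 0.231 + 0.49 − 0.227 = 0.494.
g_alb = 0.6138 − 0.494 = 0.12.

0.12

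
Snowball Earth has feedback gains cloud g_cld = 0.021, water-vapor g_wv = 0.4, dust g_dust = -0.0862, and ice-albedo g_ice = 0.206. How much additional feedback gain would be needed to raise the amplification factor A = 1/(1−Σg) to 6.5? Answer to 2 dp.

Current total gain = 0.5408.
Target gain for A = 6.5: g* = 1 − 1/6.5 = 0.8462.
Additional gain needed = 0.8462 − 0.5408 = 0.31.

0.31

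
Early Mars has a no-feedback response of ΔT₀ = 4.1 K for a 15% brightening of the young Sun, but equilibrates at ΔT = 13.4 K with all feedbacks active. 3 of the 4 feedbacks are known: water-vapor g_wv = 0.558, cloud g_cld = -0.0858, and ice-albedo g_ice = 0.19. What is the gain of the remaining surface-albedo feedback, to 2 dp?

Amplification A = ΔT/ΔT₀ = 13.4/4.1 = 3.268.
Total gain g = 1 − 1/A = 1 − 1/3.268 = 0.694.
Known gains sum to 0.558 − 0.0858 + 0.19 = 0.6622.
g_alb = 0.694 − 0.6622 = 0.03.

0.03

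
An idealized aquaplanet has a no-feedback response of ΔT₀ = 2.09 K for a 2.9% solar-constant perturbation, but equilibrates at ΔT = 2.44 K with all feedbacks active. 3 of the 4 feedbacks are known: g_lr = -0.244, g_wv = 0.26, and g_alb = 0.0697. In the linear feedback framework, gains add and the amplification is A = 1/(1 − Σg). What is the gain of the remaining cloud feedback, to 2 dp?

0.06

Amplification A = ΔT/ΔT₀ = 2.44/2.09 = 1.167.
Total gain g = 1 − 1/A = 1 − 1/1.167 = 0.1431.
Known gains sum to -0.244 + 0.26 + 0.0697 = 0.0857.
g_cld = 0.1431 − 0.0857 = 0.06.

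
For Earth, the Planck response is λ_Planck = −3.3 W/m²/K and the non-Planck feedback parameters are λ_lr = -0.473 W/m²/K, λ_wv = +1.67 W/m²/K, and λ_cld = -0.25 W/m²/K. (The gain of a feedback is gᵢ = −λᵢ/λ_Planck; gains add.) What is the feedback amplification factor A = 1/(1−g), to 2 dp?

1.40

Convert to gains: g_lr = -0.473/3.3 = -0.1433; g_wv = 1.67/3.3 = 0.5061; g_cld = -0.25/3.3 = -0.07576.
Total gain g = 0.28704.
A = 1/(1 − 0.28704) = 1.40.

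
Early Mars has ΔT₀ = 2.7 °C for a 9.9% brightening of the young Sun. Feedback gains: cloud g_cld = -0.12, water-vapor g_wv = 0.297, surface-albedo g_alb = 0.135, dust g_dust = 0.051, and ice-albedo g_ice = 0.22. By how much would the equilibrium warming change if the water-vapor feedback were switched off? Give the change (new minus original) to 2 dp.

Original: g = 0.583, ΔT = 2.7/(1−0.583) = 6.4748 °C.
Without water-vapor: g' = 0.286, ΔT' = 2.7/(1−0.286) = 3.7815 °C.
Change = 3.7815 − 6.4748 = -2.69 °C.

-2.69 °C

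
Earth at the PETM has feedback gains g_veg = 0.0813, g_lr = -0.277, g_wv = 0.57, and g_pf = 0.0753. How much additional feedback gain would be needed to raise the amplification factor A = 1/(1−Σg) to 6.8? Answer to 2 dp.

0.40

Current total gain = 0.4496.
Target gain for A = 6.8: g* = 1 − 1/6.8 = 0.8529.
Additional gain needed = 0.8529 − 0.4496 = 0.40.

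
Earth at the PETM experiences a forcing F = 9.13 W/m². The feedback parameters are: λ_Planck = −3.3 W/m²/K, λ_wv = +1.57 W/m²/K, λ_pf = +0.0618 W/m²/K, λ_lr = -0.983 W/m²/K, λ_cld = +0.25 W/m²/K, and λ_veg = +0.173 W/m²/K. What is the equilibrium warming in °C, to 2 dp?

Net feedback parameter λ = (−3.3) + (+1.57) + (+0.0618) + (-0.983) + (+0.25) + (+0.173) = -2.2282 W/m²/K.
ΔT = −F/λ = −9.13/(-2.2282) = 4.10 °C.

4.10 °C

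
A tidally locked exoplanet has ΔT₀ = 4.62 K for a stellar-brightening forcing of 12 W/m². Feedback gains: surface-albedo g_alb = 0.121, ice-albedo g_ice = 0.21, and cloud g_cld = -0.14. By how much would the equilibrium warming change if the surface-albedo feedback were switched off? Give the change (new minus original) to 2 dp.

-0.74 K

Original: g = 0.191, ΔT = 4.62/(1−0.191) = 5.7108 K.
Without surface-albedo: g' = 0.07, ΔT' = 4.62/(1−0.07) = 4.9677 K.
Change = 4.9677 − 5.7108 = -0.74 K.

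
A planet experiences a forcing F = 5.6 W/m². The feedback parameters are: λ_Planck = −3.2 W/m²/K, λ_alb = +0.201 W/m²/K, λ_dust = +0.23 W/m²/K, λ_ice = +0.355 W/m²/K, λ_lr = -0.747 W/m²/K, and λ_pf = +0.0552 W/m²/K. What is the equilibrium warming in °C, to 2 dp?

1.80 °C

Net feedback parameter λ = (−3.2) + (+0.201) + (+0.23) + (+0.355) + (-0.747) + (+0.0552) = -3.1058 W/m²/K.
ΔT = −F/λ = −5.6/(-3.1058) = 1.80 °C.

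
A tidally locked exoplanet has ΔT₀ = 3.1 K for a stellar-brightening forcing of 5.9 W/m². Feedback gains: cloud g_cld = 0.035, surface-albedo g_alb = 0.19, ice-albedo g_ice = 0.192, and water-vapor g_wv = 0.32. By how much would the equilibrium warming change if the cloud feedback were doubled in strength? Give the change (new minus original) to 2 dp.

Original: g = 0.737, ΔT = 3.1/(1−0.737) = 11.7871 K.
With doubled cloud: g' = 0.772, ΔT' = 3.1/(1−0.772) = 13.5965 K.
Change = 13.5965 − 11.7871 = 1.81 K.

1.81 K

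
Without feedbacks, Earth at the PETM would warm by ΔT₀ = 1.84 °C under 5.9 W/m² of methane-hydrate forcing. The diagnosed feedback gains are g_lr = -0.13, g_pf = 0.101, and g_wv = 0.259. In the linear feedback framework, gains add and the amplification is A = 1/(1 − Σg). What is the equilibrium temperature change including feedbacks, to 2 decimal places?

Total gain g = -0.13 + 0.101 + 0.259 = 0.23.
Amplification A = 1/(1 − 0.23) = 1.299.
ΔT = 1.84 × 1.299 = 2.39 °C.

2.39 °C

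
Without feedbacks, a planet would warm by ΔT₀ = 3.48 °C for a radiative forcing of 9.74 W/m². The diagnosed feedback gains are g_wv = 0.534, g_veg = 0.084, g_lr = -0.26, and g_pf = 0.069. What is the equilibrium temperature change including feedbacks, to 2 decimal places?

Total gain g = 0.534 + 0.084 − 0.26 + 0.069 = 0.427.
Amplification A = 1/(1 − 0.427) = 1.745.
ΔT = 3.48 × 1.745 = 6.07 °C.

6.07 °C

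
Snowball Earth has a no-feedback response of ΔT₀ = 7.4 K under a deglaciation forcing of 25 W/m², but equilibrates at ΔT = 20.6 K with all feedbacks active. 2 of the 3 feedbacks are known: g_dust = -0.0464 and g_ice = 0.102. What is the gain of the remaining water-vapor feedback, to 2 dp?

Amplification A = ΔT/ΔT₀ = 20.6/7.4 = 2.784.
Total gain g = 1 − 1/A = 1 − 1/2.784 = 0.6408.
Known gains sum to -0.0464 + 0.102 = 0.0556.
g_wv = 0.6408 − 0.0556 = 0.59.

0.59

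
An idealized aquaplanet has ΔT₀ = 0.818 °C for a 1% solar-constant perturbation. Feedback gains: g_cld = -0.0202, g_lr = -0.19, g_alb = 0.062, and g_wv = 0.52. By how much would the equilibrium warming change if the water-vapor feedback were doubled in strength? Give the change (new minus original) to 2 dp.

6.26 °C

Original: g = 0.3718, ΔT = 0.818/(1−0.3718) = 1.3021 °C.
With doubled water-vapor: g' = 0.8918, ΔT' = 0.818/(1−0.8918) = 7.5601 °C.
Change = 7.5601 − 1.3021 = 6.26 °C.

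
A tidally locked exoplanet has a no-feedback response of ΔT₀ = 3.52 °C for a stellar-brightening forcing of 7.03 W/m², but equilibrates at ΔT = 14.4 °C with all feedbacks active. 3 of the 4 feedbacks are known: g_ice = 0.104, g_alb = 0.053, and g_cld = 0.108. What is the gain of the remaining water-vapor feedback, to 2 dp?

Amplification A = ΔT/ΔT₀ = 14.4/3.52 = 4.091.
Total gain g = 1 − 1/A = 1 − 1/4.091 = 0.7556.
Known gains sum to 0.104 + 0.053 + 0.108 = 0.265.
g_wv = 0.7556 − 0.265 = 0.49.

0.49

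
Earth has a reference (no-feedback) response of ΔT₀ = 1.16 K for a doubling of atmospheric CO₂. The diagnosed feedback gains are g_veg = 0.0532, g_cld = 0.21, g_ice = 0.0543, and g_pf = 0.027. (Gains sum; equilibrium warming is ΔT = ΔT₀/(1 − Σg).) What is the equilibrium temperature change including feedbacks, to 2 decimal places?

1.77 K

Total gain g = 0.0532 + 0.21 + 0.0543 + 0.027 = 0.3445.
Amplification A = 1/(1 − 0.3445) = 1.526.
ΔT = 1.16 × 1.526 = 1.77 K.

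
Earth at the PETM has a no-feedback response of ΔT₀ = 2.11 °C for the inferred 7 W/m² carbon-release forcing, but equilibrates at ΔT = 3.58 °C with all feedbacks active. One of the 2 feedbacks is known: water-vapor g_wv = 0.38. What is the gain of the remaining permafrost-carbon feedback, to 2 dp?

Amplification A = ΔT/ΔT₀ = 3.58/2.11 = 1.697.
Total gain g = 1 − 1/A = 1 − 1/1.697 = 0.4107.
The known gain is 0.38.
g_pf = 0.4107 − 0.38 = 0.03.

0.03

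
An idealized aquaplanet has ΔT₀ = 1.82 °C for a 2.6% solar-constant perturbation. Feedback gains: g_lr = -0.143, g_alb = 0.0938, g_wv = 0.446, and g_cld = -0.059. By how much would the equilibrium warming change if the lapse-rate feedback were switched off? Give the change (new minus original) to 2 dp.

Original: g = 0.3378, ΔT = 1.82/(1−0.3378) = 2.7484 °C.
Without lapse-rate: g' = 0.4808, ΔT' = 1.82/(1−0.4808) = 3.5054 °C.
Change = 3.5054 − 2.7484 = 0.76 °C.

0.76 °C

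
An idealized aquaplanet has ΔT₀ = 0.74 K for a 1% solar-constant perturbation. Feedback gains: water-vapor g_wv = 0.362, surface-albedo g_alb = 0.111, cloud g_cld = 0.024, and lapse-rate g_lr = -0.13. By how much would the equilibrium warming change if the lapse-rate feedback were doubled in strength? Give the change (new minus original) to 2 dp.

Original: g = 0.367, ΔT = 0.74/(1−0.367) = 1.1690 K.
With doubled lapse-rate: g' = 0.237, ΔT' = 0.74/(1−0.237) = 0.9699 K.
Change = 0.9699 − 1.1690 = -0.20 K.

-0.20 K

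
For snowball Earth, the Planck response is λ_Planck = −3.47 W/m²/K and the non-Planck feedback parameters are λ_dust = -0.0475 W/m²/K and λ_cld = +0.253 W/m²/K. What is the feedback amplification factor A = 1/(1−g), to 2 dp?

1.06

Convert to gains: g_dust = -0.0475/3.47 = -0.01369; g_cld = 0.253/3.47 = 0.07291.
Total gain g = 0.05922.
A = 1/(1 − 0.05922) = 1.06.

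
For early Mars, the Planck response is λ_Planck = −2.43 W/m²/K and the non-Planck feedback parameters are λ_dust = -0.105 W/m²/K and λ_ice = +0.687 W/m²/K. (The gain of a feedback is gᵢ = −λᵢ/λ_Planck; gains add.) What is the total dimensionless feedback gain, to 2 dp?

Convert to gains: g_dust = -0.105/2.43 = -0.04321; g_ice = 0.687/2.43 = 0.2827.
Total gain g = 0.23949.

0.24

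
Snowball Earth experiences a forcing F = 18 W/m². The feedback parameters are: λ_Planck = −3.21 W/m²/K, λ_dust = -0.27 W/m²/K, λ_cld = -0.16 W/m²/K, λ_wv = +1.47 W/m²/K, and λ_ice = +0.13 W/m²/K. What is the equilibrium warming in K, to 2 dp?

Net feedback parameter λ = (−3.21) + (-0.27) + (-0.16) + (+1.47) + (+0.13) = -2.04 W/m²/K.
ΔT = −F/λ = −18/(-2.04) = 8.82 K.

8.82 K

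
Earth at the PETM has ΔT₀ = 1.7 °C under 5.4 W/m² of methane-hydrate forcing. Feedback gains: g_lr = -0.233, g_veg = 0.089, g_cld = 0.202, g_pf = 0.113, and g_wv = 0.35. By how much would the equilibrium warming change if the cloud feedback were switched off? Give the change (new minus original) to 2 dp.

-1.05 °C

Original: g = 0.521, ΔT = 1.7/(1−0.521) = 3.5491 °C.
Without cloud: g' = 0.319, ΔT' = 1.7/(1−0.319) = 2.4963 °C.
Change = 2.4963 − 3.5491 = -1.05 °C.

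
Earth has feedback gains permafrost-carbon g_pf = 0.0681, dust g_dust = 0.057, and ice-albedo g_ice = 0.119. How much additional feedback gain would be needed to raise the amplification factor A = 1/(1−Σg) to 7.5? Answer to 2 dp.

0.62

Current total gain = 0.2441.
Target gain for A = 7.5: g* = 1 − 1/7.5 = 0.8667.
Additional gain needed = 0.8667 − 0.2441 = 0.62.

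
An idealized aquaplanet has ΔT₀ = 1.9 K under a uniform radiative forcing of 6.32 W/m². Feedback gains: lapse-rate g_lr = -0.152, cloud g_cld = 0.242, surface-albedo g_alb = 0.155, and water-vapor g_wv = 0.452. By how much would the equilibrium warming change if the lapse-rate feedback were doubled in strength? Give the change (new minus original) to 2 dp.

-2.09 K

Original: g = 0.697, ΔT = 1.9/(1−0.697) = 6.2706 K.
With doubled lapse-rate: g' = 0.545, ΔT' = 1.9/(1−0.545) = 4.1758 K.
Change = 4.1758 − 6.2706 = -2.09 K.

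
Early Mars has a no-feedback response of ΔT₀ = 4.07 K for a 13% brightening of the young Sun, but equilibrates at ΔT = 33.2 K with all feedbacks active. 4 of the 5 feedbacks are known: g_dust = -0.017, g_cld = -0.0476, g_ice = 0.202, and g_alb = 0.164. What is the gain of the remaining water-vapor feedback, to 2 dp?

Amplification A = ΔT/ΔT₀ = 33.2/4.07 = 8.157.
Total gain g = 1 − 1/A = 1 − 1/8.157 = 0.8774.
Known gains sum to -0.017 − 0.0476 + 0.202 + 0.164 = 0.3014.
g_wv = 0.8774 − 0.3014 = 0.58.

0.58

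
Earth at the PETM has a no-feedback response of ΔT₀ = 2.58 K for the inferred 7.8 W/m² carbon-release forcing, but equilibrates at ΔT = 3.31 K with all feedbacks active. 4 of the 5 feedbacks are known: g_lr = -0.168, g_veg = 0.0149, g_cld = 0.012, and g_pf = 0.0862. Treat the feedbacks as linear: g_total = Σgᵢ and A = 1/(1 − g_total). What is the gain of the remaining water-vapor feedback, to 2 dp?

0.28

Amplification A = ΔT/ΔT₀ = 3.31/2.58 = 1.283.
Total gain g = 1 − 1/A = 1 − 1/1.283 = 0.2206.
Known gains sum to -0.168 + 0.0149 + 0.012 + 0.0862 = -0.0549.
g_wv = 0.2206 + 0.0549 = 0.28.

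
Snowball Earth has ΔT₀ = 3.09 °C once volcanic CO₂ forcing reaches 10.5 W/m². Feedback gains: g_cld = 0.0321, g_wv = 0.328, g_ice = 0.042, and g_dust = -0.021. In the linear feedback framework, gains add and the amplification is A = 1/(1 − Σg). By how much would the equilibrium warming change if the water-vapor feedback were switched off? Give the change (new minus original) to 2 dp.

Original: g = 0.3811, ΔT = 3.09/(1−0.3811) = 4.9927 °C.
Without water-vapor: g' = 0.0531, ΔT' = 3.09/(1−0.0531) = 3.2633 °C.
Change = 3.2633 − 4.9927 = -1.73 °C.

-1.73 °C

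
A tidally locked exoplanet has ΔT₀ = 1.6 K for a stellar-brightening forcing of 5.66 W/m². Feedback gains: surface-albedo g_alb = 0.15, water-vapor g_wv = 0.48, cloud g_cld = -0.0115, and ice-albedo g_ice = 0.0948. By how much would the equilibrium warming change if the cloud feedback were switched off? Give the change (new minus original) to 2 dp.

Original: g = 0.7133, ΔT = 1.6/(1−0.7133) = 5.5807 K.
Without cloud: g' = 0.7248, ΔT' = 1.6/(1−0.7248) = 5.8140 K.
Change = 5.8140 − 5.5807 = 0.23 K.

0.23 K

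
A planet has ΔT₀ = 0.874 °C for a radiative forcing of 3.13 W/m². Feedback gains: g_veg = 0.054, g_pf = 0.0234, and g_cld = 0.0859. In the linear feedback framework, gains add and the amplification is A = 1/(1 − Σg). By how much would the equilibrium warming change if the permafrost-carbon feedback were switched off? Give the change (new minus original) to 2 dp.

Original: g = 0.1633, ΔT = 0.874/(1−0.1633) = 1.0446 °C.
Without permafrost-carbon: g' = 0.1399, ΔT' = 0.874/(1−0.1399) = 1.0162 °C.
Change = 1.0162 − 1.0446 = -0.03 °C.

-0.03 °C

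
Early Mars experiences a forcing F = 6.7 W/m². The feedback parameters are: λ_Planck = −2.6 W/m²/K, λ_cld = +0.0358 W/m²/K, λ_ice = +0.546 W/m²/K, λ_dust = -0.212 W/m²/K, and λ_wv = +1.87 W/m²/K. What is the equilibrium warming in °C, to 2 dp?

Net feedback parameter λ = (−2.6) + (+0.0358) + (+0.546) + (-0.212) + (+1.87) = -0.3602 W/m²/K.
ΔT = −F/λ = −6.7/(-0.3602) = 18.60 °C.

18.60 °C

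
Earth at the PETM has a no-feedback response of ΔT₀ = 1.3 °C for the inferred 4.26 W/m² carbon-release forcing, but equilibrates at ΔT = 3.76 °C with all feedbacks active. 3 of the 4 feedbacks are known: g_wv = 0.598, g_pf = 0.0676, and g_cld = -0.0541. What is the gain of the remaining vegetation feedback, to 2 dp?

0.04

Amplification A = ΔT/ΔT₀ = 3.76/1.3 = 2.892.
Total gain g = 1 − 1/A = 1 − 1/2.892 = 0.6542.
Known gains sum to 0.598 + 0.0676 − 0.0541 = 0.6115.
g_veg = 0.6542 − 0.6115 = 0.04.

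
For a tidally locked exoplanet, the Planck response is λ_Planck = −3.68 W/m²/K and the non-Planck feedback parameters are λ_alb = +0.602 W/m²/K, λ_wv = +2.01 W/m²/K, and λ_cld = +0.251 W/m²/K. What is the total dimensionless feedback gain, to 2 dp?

Convert to gains: g_alb = 0.602/3.68 = 0.1636; g_wv = 2.01/3.68 = 0.5462; g_cld = 0.251/3.68 = 0.06821.
Total gain g = 0.77801.

0.78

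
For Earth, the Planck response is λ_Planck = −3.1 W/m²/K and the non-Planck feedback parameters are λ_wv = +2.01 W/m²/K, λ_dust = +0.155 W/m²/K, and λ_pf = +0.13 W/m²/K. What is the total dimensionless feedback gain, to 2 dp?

Convert to gains: g_wv = 2.01/3.1 = 0.6484; g_dust = 0.155/3.1 = 0.05; g_pf = 0.13/3.1 = 0.04194.
Total gain g = 0.74034.

0.74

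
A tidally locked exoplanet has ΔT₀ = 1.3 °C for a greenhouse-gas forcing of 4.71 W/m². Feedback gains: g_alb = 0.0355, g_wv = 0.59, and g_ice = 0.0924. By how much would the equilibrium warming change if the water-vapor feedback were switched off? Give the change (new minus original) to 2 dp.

-3.12 °C

Original: g = 0.7179, ΔT = 1.3/(1−0.7179) = 4.6083 °C.
Without water-vapor: g' = 0.1279, ΔT' = 1.3/(1−0.1279) = 1.4907 °C.
Change = 1.4907 − 4.6083 = -3.12 °C.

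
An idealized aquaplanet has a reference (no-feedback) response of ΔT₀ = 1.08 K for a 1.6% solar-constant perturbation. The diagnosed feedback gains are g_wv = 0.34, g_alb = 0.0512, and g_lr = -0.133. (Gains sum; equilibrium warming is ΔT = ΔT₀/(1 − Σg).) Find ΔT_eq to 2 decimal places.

Total gain g = 0.34 + 0.0512 − 0.133 = 0.2582.
Amplification A = 1/(1 − 0.2582) = 1.348.
ΔT = 1.08 × 1.348 = 1.46 K.

1.46 K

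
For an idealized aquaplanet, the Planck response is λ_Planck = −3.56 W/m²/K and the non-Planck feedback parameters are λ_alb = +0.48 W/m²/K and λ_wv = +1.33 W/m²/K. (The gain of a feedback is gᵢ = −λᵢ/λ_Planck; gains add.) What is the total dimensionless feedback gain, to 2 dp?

Convert to gains: g_alb = 0.48/3.56 = 0.1348; g_wv = 1.33/3.56 = 0.3736.
Total gain g = 0.5084.

0.51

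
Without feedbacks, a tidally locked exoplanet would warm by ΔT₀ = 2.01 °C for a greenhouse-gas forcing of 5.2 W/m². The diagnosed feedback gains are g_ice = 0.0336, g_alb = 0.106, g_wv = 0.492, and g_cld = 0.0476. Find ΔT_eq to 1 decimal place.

6.3 °C

Total gain g = 0.0336 + 0.106 + 0.492 + 0.0476 = 0.6792.
Amplification A = 1/(1 − 0.6792) = 3.117.
ΔT = 2.01 × 3.117 = 6.3 °C.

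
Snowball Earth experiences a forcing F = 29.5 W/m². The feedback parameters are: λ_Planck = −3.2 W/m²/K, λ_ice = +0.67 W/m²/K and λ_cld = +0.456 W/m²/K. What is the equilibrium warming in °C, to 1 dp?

Net feedback parameter λ = (−3.2) + (+0.67) + (+0.456) = -2.074 W/m²/K.
ΔT = −F/λ = −29.5/(-2.074) = 14.2 °C.

14.2 °C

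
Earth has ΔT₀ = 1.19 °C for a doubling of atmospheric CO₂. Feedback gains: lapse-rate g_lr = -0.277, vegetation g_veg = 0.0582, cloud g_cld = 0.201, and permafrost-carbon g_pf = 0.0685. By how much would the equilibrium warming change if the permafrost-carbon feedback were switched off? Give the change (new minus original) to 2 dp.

-0.08 °C

Original: g = 0.0507, ΔT = 1.19/(1−0.0507) = 1.2536 °C.
Without permafrost-carbon: g' = -0.0178, ΔT' = 1.19/(1+0.0178) = 1.1692 °C.
Change = 1.1692 − 1.2536 = -0.08 °C.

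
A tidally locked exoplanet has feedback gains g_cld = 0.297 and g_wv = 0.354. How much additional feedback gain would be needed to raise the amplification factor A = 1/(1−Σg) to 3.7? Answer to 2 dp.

Current total gain = 0.651.
Target gain for A = 3.7: g* = 1 − 1/3.7 = 0.7297.
Additional gain needed = 0.7297 − 0.651 = 0.08.

0.08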